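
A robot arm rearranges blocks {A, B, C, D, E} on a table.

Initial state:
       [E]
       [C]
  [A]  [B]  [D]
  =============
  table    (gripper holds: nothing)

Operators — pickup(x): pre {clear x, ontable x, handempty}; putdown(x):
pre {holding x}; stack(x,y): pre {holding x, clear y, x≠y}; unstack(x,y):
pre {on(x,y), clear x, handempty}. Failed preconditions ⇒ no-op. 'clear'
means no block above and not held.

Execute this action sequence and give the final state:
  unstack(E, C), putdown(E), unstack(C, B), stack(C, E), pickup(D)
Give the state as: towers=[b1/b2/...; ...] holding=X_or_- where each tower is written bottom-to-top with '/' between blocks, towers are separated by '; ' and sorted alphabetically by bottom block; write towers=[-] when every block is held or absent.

towers=[A; B; E/C] holding=D

step 1 (unstack(E, C)): towers=[A; B/C; D] holding=E
step 2 (putdown(E)): towers=[A; B/C; D; E] holding=-
step 3 (unstack(C, B)): towers=[A; B; D; E] holding=C
step 4 (stack(C, E)): towers=[A; B; D; E/C] holding=-
step 5 (pickup(D)): towers=[A; B; E/C] holding=D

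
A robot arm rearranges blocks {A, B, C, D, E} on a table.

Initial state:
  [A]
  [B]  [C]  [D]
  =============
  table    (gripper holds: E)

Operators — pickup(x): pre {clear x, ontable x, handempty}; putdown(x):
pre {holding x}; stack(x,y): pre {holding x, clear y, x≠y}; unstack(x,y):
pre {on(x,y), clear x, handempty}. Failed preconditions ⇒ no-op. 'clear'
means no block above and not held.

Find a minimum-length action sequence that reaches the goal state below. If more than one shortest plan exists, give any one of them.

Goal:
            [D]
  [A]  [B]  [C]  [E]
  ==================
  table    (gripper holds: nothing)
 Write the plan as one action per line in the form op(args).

step 1 (putdown(E)): towers=[B/A; C; D; E] holding=-
step 2 (pickup(D)): towers=[B/A; C; E] holding=D
step 3 (stack(D, C)): towers=[B/A; C/D; E] holding=-
step 4 (unstack(A, B)): towers=[B; C/D; E] holding=A
step 5 (putdown(A)): towers=[A; B; C/D; E] holding=-
goal check: towers=[A; B; C/D; E] holding=- — reached (length 5, optimal by BFS)

putdown(E)
pickup(D)
stack(D, C)
unstack(A, B)
putdown(A)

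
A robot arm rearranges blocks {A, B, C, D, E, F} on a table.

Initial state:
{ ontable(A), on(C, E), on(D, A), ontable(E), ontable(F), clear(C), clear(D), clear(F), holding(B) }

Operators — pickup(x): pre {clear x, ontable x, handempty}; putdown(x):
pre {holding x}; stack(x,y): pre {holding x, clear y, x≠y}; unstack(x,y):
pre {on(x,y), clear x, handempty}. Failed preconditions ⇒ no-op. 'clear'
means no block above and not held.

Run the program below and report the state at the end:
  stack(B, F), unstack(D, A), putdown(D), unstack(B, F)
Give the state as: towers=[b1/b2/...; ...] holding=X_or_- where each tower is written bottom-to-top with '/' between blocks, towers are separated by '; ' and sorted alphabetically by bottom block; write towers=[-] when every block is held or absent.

step 1 (stack(B, F)): towers=[A/D; E/C; F/B] holding=-
step 2 (unstack(D, A)): towers=[A; E/C; F/B] holding=D
step 3 (putdown(D)): towers=[A; D; E/C; F/B] holding=-
step 4 (unstack(B, F)): towers=[A; D; E/C; F] holding=B

towers=[A; D; E/C; F] holding=B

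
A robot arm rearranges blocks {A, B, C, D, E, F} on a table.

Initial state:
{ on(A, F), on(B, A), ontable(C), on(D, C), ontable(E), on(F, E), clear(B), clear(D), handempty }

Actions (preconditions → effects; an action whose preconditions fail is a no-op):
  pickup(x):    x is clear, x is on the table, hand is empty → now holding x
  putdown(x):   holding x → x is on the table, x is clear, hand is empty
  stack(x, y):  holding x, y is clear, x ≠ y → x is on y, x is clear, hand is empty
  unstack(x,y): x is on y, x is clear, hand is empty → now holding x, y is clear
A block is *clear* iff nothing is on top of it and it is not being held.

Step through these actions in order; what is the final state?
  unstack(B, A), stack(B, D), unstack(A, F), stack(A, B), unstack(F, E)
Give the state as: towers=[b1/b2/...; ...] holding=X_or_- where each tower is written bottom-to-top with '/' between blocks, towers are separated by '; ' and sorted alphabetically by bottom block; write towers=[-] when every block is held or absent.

towers=[C/D/B/A; E] holding=F

step 1 (unstack(B, A)): towers=[C/D; E/F/A] holding=B
step 2 (stack(B, D)): towers=[C/D/B; E/F/A] holding=-
step 3 (unstack(A, F)): towers=[C/D/B; E/F] holding=A
step 4 (stack(A, B)): towers=[C/D/B/A; E/F] holding=-
step 5 (unstack(F, E)): towers=[C/D/B/A; E] holding=F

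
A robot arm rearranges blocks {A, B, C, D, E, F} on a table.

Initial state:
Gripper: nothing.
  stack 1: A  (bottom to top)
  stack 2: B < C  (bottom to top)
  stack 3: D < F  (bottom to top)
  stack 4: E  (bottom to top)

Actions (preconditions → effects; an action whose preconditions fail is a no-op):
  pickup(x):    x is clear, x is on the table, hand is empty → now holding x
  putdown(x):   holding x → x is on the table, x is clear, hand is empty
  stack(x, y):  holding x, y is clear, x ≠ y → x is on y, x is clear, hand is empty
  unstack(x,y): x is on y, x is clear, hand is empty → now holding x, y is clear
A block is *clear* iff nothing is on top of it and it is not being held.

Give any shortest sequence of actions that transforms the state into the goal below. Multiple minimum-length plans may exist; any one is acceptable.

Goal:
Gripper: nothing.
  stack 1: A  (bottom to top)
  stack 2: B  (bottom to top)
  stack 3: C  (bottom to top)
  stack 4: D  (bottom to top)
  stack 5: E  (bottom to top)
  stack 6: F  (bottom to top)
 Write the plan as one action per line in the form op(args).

step 1 (unstack(F, D)): towers=[A; B/C; D; E] holding=F
step 2 (putdown(F)): towers=[A; B/C; D; E; F] holding=-
step 3 (unstack(C, B)): towers=[A; B; D; E; F] holding=C
step 4 (putdown(C)): towers=[A; B; C; D; E; F] holding=-
goal check: towers=[A; B; C; D; E; F] holding=- — reached (length 4, optimal by BFS)

unstack(F, D)
putdown(F)
unstack(C, B)
putdown(C)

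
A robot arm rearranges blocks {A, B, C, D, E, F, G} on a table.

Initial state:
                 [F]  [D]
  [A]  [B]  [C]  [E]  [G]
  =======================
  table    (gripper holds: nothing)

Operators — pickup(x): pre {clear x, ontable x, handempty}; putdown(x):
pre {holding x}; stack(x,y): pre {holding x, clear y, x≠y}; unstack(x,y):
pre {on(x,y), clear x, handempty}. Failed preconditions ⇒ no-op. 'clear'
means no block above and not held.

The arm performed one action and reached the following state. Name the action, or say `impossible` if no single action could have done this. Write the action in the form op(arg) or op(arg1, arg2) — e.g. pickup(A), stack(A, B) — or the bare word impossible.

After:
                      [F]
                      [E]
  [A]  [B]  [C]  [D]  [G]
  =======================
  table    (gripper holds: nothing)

impossible

target: towers=[A; B; C; D; G/E/F] holding=-
         pickup(B) → towers=[A; C; E/F; G/D] holding=B
     unstack(F, E) → towers=[A; B; C; E; G/D] holding=F
     unstack(D, G) → towers=[A; B; C; E/F; G] holding=D
         pickup(A) → towers=[B; C; E/F; G/D] holding=A
         pickup(C) → towers=[A; B; E/F; G/D] holding=C
none of the 5 applicable actions match → impossible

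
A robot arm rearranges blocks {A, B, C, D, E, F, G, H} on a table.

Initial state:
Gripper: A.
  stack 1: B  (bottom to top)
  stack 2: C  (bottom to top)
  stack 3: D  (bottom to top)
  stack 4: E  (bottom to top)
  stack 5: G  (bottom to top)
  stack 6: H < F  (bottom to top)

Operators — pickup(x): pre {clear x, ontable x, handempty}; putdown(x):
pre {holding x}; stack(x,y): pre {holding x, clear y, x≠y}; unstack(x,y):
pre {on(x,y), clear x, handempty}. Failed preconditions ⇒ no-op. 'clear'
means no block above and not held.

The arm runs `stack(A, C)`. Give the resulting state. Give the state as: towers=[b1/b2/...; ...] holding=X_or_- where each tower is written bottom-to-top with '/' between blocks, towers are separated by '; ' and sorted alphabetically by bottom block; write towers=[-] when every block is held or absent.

before: towers=[B; C; D; E; G; H/F] holding=A
pre[stack(A, C)]: holding(A) yes, clear(C) yes, A≠C yes
all met → apply stack(A, C)
after:  towers=[B; C/A; D; E; G; H/F] holding=-

towers=[B; C/A; D; E; G; H/F] holding=-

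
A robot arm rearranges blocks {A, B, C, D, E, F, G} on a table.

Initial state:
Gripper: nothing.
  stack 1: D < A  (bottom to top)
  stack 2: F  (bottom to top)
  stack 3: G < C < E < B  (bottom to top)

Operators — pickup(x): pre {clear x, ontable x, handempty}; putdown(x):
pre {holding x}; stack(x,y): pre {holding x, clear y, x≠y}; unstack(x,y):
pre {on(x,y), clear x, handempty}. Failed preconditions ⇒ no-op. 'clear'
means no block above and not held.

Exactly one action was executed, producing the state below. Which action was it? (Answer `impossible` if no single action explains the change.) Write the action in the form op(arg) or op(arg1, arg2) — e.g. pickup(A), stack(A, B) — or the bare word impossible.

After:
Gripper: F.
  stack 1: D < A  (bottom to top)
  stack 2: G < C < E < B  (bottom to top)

target: towers=[D/A; G/C/E/B] holding=F
     unstack(B, E) → towers=[D/A; F; G/C/E] holding=B
         pickup(F) → towers=[D/A; G/C/E/B] holding=F  ← match
     unstack(A, D) → towers=[D; F; G/C/E/B] holding=A

pickup(F)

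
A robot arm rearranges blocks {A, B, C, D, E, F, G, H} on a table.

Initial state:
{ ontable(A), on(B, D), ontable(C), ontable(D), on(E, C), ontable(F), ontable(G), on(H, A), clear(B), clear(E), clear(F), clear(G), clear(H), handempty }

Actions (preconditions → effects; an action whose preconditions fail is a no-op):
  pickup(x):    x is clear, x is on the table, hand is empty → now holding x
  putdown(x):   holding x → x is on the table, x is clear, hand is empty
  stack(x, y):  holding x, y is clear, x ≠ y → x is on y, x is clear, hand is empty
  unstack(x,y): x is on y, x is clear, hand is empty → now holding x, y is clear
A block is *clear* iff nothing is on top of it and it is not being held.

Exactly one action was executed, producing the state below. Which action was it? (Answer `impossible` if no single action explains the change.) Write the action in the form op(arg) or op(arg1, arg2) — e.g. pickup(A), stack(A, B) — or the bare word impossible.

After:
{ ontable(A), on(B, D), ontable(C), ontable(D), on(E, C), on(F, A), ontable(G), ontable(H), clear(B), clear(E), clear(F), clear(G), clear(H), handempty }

target: towers=[A/F; C/E; D/B; G; H] holding=-
         pickup(G) → towers=[A/H; C/E; D/B; F] holding=G
     unstack(E, C) → towers=[A/H; C; D/B; F; G] holding=E
     unstack(H, A) → towers=[A; C/E; D/B; F; G] holding=H
     unstack(B, D) → towers=[A/H; C/E; D; F; G] holding=B
         pickup(F) → towers=[A/H; C/E; D/B; G] holding=F
none of the 5 applicable actions match → impossible

impossible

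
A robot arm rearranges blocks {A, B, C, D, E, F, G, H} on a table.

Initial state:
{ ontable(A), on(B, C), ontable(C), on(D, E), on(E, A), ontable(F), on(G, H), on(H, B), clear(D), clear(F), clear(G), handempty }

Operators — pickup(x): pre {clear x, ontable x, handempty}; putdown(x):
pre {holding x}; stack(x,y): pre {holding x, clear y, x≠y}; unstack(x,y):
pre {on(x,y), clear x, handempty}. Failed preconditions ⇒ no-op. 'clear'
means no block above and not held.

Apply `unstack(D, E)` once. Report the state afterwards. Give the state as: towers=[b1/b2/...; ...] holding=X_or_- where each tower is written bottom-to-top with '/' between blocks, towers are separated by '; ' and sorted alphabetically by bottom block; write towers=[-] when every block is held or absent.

before: towers=[A/E/D; C/B/H/G; F] holding=-
pre[unstack(D, E)]: on(D,E) yes, clear(D) yes, handempty yes
all met → apply unstack(D, E)
after:  towers=[A/E; C/B/H/G; F] holding=D

towers=[A/E; C/B/H/G; F] holding=D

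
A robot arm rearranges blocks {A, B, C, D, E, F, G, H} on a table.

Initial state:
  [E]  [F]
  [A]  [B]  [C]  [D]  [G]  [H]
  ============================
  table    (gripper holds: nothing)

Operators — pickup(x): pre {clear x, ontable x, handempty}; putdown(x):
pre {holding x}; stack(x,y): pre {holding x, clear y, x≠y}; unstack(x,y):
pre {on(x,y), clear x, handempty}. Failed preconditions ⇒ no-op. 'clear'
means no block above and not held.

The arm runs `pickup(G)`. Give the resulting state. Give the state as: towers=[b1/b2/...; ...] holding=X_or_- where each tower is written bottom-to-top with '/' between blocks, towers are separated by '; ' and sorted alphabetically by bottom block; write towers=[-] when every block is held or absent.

towers=[A/E; B/F; C; D; H] holding=G

before: towers=[A/E; B/F; C; D; G; H] holding=-
pre[pickup(G)]: clear(G) yes, ontable(G) yes, handempty yes
all met → apply pickup(G)
after:  towers=[A/E; B/F; C; D; H] holding=G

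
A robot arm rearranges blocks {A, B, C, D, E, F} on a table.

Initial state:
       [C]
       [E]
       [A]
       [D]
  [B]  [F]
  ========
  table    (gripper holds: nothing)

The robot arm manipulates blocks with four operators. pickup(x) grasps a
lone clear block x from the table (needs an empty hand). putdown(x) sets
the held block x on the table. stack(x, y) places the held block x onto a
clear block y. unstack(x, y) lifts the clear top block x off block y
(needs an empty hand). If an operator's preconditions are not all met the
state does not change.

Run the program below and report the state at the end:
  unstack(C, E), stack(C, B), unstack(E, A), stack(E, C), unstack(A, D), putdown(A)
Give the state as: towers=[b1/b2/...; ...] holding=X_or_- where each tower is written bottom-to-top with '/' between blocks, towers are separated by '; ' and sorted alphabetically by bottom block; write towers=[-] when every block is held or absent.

step 1 (unstack(C, E)): towers=[B; F/D/A/E] holding=C
step 2 (stack(C, B)): towers=[B/C; F/D/A/E] holding=-
step 3 (unstack(E, A)): towers=[B/C; F/D/A] holding=E
step 4 (stack(E, C)): towers=[B/C/E; F/D/A] holding=-
step 5 (unstack(A, D)): towers=[B/C/E; F/D] holding=A
step 6 (putdown(A)): towers=[A; B/C/E; F/D] holding=-

towers=[A; B/C/E; F/D] holding=-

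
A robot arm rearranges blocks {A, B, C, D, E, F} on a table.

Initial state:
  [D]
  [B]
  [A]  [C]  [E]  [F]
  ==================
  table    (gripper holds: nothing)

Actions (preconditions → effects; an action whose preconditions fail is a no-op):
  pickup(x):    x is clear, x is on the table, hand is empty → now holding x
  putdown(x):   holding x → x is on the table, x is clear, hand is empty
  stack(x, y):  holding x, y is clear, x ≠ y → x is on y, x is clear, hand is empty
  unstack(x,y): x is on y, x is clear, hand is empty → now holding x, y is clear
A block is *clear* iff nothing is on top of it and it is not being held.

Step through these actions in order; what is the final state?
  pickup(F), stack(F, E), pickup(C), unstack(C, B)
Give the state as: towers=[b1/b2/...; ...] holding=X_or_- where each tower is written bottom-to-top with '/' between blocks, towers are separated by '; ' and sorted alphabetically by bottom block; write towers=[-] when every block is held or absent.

towers=[A/B/D; E/F] holding=C

step 1 (pickup(F)): towers=[A/B/D; C; E] holding=F
step 2 (stack(F, E)): towers=[A/B/D; C; E/F] holding=-
step 3 (pickup(C)): towers=[A/B/D; E/F] holding=C
step 4 (unstack(C, B)) [no-op]: towers=[A/B/D; E/F] holding=C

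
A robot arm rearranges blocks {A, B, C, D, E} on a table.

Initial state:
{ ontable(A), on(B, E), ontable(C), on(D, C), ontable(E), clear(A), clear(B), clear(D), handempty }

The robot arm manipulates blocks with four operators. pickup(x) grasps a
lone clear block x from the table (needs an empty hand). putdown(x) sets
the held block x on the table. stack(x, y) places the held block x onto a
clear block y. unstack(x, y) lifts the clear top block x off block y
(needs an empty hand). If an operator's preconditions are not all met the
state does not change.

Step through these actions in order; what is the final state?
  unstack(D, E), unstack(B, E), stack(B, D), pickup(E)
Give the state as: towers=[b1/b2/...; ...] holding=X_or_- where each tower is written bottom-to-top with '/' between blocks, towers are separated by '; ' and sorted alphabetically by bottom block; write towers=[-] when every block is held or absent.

towers=[A; C/D/B] holding=E

step 1 (unstack(D, E)) [no-op]: towers=[A; C/D; E/B] holding=-
step 2 (unstack(B, E)): towers=[A; C/D; E] holding=B
step 3 (stack(B, D)): towers=[A; C/D/B; E] holding=-
step 4 (pickup(E)): towers=[A; C/D/B] holding=E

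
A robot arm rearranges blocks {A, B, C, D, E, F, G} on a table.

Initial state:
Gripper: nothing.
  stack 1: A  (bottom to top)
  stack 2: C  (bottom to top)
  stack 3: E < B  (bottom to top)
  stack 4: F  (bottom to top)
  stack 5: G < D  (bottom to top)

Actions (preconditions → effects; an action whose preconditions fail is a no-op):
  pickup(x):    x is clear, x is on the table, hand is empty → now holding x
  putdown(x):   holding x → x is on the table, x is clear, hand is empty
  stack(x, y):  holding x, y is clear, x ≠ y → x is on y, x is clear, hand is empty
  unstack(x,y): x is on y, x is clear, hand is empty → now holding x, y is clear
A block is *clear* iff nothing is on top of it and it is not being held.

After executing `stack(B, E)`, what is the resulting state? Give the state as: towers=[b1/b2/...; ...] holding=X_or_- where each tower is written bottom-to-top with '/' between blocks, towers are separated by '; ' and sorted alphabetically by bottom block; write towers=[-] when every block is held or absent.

before: towers=[A; C; E/B; F; G/D] holding=-
pre[stack(B, E)]: holding(B) fail, clear(E) fail, B≠E ok
holding(B), clear(E) unmet → stack(B, E) is a no-op
after:  towers=[A; C; E/B; F; G/D] holding=-

towers=[A; C; E/B; F; G/D] holding=-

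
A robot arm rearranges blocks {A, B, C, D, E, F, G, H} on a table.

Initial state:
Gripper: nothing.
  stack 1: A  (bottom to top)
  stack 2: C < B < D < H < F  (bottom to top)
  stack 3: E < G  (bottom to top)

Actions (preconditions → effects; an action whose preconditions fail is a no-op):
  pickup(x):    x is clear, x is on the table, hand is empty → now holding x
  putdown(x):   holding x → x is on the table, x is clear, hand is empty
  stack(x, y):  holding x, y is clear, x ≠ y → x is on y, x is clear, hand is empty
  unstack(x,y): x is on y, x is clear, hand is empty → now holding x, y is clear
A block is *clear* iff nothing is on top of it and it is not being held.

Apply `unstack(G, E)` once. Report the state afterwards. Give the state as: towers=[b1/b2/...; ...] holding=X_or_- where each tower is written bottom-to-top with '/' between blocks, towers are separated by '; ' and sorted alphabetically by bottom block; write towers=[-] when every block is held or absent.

towers=[A; C/B/D/H/F; E] holding=G

before: towers=[A; C/B/D/H/F; E/G] holding=-
pre[unstack(G, E)]: on(G,E) ok, clear(G) ok, handempty ok
all met → apply unstack(G, E)
after:  towers=[A; C/B/D/H/F; E] holding=G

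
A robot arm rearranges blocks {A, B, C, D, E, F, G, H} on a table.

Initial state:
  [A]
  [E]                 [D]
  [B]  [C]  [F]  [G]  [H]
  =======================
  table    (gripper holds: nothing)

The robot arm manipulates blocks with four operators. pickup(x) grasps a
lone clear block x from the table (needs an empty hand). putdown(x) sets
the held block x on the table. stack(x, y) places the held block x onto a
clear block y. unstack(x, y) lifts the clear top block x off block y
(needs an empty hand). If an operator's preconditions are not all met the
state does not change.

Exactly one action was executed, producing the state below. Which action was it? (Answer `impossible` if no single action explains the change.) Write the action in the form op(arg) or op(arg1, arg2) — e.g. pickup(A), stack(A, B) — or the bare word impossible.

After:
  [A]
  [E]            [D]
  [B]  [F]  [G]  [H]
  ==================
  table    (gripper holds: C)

pickup(C)

target: towers=[B/E/A; F; G; H/D] holding=C
         pickup(G) → towers=[B/E/A; C; F; H/D] holding=G
     unstack(A, E) → towers=[B/E; C; F; G; H/D] holding=A
         pickup(F) → towers=[B/E/A; C; G; H/D] holding=F
     unstack(D, H) → towers=[B/E/A; C; F; G; H] holding=D
         pickup(C) → towers=[B/E/A; F; G; H/D] holding=C  ← match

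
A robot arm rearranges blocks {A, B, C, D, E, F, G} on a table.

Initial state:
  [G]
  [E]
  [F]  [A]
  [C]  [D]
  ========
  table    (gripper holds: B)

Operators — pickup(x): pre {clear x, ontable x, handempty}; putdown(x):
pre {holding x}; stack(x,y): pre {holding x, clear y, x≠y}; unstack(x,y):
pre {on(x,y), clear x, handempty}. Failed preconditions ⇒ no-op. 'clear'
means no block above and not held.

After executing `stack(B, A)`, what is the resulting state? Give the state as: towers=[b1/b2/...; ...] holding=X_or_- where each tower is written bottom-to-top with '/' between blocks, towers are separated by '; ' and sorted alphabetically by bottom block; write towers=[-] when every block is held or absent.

towers=[C/F/E/G; D/A/B] holding=-

before: towers=[C/F/E/G; D/A] holding=B
pre[stack(B, A)]: holding(B) yes, clear(A) yes, B≠A yes
all met → apply stack(B, A)
after:  towers=[C/F/E/G; D/A/B] holding=-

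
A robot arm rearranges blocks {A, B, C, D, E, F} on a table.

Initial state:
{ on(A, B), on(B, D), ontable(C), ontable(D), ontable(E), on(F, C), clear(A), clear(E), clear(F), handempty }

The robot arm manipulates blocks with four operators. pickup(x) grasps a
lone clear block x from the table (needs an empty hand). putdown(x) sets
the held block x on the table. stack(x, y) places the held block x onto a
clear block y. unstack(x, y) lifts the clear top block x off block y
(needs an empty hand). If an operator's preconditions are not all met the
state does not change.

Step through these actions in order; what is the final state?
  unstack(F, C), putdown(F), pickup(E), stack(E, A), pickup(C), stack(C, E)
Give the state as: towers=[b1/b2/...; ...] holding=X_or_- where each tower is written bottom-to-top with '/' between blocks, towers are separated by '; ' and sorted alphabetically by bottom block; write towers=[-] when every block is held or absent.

step 1 (unstack(F, C)): towers=[C; D/B/A; E] holding=F
step 2 (putdown(F)): towers=[C; D/B/A; E; F] holding=-
step 3 (pickup(E)): towers=[C; D/B/A; F] holding=E
step 4 (stack(E, A)): towers=[C; D/B/A/E; F] holding=-
step 5 (pickup(C)): towers=[D/B/A/E; F] holding=C
step 6 (stack(C, E)): towers=[D/B/A/E/C; F] holding=-

towers=[D/B/A/E/C; F] holding=-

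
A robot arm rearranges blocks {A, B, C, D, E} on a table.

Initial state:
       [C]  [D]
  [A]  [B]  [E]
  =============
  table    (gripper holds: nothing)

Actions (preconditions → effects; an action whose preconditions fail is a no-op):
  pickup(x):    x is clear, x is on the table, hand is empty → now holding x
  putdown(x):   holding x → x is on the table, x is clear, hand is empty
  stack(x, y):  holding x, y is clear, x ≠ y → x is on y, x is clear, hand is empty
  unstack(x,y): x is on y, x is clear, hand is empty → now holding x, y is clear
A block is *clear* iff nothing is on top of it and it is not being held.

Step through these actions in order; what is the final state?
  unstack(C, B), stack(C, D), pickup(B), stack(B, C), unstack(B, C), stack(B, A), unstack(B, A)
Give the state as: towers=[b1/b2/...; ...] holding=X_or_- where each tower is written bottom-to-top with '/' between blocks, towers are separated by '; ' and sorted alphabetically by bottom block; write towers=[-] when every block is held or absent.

step 1 (unstack(C, B)): towers=[A; B; E/D] holding=C
step 2 (stack(C, D)): towers=[A; B; E/D/C] holding=-
step 3 (pickup(B)): towers=[A; E/D/C] holding=B
step 4 (stack(B, C)): towers=[A; E/D/C/B] holding=-
step 5 (unstack(B, C)): towers=[A; E/D/C] holding=B
step 6 (stack(B, A)): towers=[A/B; E/D/C] holding=-
step 7 (unstack(B, A)): towers=[A; E/D/C] holding=B

towers=[A; E/D/C] holding=B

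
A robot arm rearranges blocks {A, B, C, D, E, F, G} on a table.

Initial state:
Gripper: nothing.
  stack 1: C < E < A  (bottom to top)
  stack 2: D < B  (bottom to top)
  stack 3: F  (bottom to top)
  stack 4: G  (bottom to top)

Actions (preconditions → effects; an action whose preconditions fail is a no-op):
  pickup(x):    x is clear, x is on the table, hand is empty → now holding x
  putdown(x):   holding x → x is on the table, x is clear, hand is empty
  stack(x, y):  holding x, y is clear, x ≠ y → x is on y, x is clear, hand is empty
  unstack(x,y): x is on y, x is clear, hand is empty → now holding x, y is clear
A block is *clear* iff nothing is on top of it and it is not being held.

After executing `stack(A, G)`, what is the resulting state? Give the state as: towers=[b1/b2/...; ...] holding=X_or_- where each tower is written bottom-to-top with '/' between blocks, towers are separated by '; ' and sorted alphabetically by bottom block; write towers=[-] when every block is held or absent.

towers=[C/E/A; D/B; F; G] holding=-

before: towers=[C/E/A; D/B; F; G] holding=-
pre[stack(A, G)]: holding(A) ✗, clear(G) ✓, A≠G ✓
holding(A) unmet → stack(A, G) is a no-op
after:  towers=[C/E/A; D/B; F; G] holding=-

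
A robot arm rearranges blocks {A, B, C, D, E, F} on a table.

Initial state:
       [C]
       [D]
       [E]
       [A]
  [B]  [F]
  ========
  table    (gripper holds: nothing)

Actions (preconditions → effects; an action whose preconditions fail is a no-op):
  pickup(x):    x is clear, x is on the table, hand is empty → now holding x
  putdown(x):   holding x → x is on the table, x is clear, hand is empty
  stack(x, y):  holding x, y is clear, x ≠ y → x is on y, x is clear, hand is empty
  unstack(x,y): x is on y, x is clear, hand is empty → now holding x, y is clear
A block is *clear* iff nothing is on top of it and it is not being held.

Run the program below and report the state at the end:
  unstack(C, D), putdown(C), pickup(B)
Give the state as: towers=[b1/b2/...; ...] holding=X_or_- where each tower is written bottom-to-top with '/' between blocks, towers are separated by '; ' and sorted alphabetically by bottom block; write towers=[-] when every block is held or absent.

step 1 (unstack(C, D)): towers=[B; F/A/E/D] holding=C
step 2 (putdown(C)): towers=[B; C; F/A/E/D] holding=-
step 3 (pickup(B)): towers=[C; F/A/E/D] holding=B

towers=[C; F/A/E/D] holding=B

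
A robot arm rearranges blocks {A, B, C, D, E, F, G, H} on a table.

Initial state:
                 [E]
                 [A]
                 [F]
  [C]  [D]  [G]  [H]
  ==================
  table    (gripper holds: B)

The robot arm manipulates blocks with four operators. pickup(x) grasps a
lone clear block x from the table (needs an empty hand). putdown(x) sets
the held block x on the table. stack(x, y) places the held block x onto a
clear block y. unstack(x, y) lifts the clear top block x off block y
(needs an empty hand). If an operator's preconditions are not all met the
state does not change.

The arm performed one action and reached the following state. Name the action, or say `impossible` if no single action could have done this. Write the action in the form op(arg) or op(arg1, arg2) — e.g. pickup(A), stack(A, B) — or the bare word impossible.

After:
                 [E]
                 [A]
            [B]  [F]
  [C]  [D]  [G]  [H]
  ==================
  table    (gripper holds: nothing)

target: towers=[C; D; G/B; H/F/A/E] holding=-
        putdown(B) → towers=[B; C; D; G; H/F/A/E] holding=-
       stack(B, G) → towers=[C; D; G/B; H/F/A/E] holding=-  ← match
       stack(B, E) → towers=[C; D; G; H/F/A/E/B] holding=-
       stack(B, D) → towers=[C; D/B; G; H/F/A/E] holding=-
       stack(B, C) → towers=[C/B; D; G; H/F/A/E] holding=-

stack(B, G)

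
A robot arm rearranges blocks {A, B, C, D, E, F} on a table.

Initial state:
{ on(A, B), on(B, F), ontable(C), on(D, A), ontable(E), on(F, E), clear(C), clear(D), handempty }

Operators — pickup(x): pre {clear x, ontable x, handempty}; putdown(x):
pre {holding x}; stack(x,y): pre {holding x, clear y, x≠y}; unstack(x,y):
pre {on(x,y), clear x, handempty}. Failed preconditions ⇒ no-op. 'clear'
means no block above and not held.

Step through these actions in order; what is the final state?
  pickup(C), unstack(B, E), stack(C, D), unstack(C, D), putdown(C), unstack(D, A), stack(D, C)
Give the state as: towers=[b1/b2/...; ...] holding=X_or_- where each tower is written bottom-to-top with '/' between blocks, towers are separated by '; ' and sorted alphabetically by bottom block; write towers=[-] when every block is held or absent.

towers=[C/D; E/F/B/A] holding=-

step 1 (pickup(C)): towers=[E/F/B/A/D] holding=C
step 2 (unstack(B, E)) [no-op]: towers=[E/F/B/A/D] holding=C
step 3 (stack(C, D)): towers=[E/F/B/A/D/C] holding=-
step 4 (unstack(C, D)): towers=[E/F/B/A/D] holding=C
step 5 (putdown(C)): towers=[C; E/F/B/A/D] holding=-
step 6 (unstack(D, A)): towers=[C; E/F/B/A] holding=D
step 7 (stack(D, C)): towers=[C/D; E/F/B/A] holding=-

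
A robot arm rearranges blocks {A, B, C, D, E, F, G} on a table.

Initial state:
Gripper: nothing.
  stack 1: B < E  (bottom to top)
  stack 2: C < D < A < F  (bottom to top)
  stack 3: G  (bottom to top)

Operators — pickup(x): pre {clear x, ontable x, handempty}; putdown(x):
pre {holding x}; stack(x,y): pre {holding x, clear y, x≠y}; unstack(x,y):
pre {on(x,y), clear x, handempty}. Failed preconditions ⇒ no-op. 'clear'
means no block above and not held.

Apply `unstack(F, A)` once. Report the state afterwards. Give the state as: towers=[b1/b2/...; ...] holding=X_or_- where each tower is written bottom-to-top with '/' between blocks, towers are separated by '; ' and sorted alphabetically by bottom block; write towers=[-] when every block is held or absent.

towers=[B/E; C/D/A; G] holding=F

before: towers=[B/E; C/D/A/F; G] holding=-
pre[unstack(F, A)]: on(F,A) ✓, clear(F) ✓, handempty ✓
all met → apply unstack(F, A)
after:  towers=[B/E; C/D/A; G] holding=F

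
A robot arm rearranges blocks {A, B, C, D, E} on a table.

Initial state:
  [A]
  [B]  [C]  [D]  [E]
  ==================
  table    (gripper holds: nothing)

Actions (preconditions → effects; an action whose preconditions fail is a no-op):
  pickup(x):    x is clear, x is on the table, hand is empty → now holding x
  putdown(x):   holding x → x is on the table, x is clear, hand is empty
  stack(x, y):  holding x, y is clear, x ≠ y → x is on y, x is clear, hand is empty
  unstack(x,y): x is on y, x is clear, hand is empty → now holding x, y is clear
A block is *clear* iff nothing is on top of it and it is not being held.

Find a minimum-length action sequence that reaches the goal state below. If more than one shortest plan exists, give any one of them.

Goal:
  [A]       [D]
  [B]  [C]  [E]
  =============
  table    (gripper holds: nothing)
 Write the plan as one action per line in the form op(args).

pickup(D)
stack(D, E)

step 1 (pickup(D)): towers=[B/A; C; E] holding=D
step 2 (stack(D, E)): towers=[B/A; C; E/D] holding=-
goal check: towers=[B/A; C; E/D] holding=- — reached (length 2, optimal by BFS)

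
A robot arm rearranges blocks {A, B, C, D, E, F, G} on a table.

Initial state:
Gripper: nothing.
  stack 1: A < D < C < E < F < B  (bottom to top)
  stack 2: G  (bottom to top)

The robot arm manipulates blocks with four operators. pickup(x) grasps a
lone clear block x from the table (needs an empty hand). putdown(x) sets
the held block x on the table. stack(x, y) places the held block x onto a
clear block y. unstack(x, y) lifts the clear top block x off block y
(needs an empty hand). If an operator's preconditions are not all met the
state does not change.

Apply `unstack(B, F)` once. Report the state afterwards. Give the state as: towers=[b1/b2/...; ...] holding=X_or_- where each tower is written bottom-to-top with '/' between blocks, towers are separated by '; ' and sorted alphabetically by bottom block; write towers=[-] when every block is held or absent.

before: towers=[A/D/C/E/F/B; G] holding=-
pre[unstack(B, F)]: on(B,F) ok, clear(B) ok, handempty ok
all met → apply unstack(B, F)
after:  towers=[A/D/C/E/F; G] holding=B

towers=[A/D/C/E/F; G] holding=B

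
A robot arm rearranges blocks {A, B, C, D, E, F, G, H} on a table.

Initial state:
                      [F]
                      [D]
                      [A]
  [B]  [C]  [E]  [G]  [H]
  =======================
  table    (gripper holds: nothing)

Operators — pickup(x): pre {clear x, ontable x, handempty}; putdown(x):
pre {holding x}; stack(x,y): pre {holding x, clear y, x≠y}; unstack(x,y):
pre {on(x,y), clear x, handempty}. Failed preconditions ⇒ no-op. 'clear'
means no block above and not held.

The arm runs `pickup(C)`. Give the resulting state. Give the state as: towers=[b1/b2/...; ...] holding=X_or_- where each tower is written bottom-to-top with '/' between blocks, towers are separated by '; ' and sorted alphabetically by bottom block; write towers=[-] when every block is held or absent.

towers=[B; E; G; H/A/D/F] holding=C

before: towers=[B; C; E; G; H/A/D/F] holding=-
pre[pickup(C)]: clear(C) ✓, ontable(C) ✓, handempty ✓
all met → apply pickup(C)
after:  towers=[B; E; G; H/A/D/F] holding=C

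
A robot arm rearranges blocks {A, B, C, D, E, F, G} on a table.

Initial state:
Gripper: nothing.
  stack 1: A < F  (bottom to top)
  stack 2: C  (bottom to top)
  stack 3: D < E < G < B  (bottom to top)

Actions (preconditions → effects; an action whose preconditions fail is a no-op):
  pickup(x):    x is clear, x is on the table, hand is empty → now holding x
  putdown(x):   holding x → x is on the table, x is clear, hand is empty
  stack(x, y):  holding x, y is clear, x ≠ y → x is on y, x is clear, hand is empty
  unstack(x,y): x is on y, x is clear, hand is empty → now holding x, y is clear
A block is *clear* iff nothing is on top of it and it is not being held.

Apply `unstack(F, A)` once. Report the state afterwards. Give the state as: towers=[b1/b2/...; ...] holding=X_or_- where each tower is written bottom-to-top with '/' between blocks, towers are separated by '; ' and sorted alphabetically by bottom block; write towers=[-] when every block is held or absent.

before: towers=[A/F; C; D/E/G/B] holding=-
pre[unstack(F, A)]: on(F,A) ✓, clear(F) ✓, handempty ✓
all met → apply unstack(F, A)
after:  towers=[A; C; D/E/G/B] holding=F

towers=[A; C; D/E/G/B] holding=F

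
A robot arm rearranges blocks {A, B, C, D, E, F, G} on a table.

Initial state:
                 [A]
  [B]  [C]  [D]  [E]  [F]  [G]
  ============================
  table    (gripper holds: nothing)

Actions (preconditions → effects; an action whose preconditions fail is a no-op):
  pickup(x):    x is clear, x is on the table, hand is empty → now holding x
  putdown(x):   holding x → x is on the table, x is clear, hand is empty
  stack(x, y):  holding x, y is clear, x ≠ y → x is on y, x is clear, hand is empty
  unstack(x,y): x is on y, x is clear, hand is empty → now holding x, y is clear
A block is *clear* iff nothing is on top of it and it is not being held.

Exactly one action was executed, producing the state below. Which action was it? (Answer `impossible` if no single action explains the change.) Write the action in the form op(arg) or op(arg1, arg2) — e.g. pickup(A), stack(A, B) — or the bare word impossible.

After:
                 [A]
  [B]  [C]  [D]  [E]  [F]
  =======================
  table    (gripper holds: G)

pickup(G)

target: towers=[B; C; D; E/A; F] holding=G
         pickup(B) → towers=[C; D; E/A; F; G] holding=B
         pickup(F) → towers=[B; C; D; E/A; G] holding=F
         pickup(G) → towers=[B; C; D; E/A; F] holding=G  ← match
         pickup(D) → towers=[B; C; E/A; F; G] holding=D
     unstack(A, E) → towers=[B; C; D; E; F; G] holding=A
         pickup(C) → towers=[B; D; E/A; F; G] holding=C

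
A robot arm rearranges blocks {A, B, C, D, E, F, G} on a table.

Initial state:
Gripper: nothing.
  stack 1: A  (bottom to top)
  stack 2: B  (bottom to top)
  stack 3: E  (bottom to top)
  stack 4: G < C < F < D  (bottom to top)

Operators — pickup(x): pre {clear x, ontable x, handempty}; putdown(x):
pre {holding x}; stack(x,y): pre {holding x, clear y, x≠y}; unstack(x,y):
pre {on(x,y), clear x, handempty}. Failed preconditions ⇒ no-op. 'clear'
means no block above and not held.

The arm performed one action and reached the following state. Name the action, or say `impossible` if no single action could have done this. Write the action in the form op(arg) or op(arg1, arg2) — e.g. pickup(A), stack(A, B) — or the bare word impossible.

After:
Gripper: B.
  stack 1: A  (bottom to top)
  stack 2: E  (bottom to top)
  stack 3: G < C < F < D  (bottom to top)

pickup(B)

target: towers=[A; E; G/C/F/D] holding=B
         pickup(B) → towers=[A; E; G/C/F/D] holding=B  ← match
     unstack(D, F) → towers=[A; B; E; G/C/F] holding=D
         pickup(A) → towers=[B; E; G/C/F/D] holding=A
         pickup(E) → towers=[A; B; G/C/F/D] holding=E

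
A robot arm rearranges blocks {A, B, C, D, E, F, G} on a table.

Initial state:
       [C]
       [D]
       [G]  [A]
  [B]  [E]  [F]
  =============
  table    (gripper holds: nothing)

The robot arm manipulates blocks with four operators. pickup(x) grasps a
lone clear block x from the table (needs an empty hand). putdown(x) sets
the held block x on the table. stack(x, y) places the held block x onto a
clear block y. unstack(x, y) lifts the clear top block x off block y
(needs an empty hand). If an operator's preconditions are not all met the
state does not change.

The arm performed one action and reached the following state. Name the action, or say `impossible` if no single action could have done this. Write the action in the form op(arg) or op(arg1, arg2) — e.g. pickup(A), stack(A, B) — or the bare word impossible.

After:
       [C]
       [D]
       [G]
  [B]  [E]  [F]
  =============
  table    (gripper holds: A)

target: towers=[B; E/G/D/C; F] holding=A
         pickup(B) → towers=[E/G/D/C; F/A] holding=B
     unstack(A, F) → towers=[B; E/G/D/C; F] holding=A  ← match
     unstack(C, D) → towers=[B; E/G/D; F/A] holding=C

unstack(A, F)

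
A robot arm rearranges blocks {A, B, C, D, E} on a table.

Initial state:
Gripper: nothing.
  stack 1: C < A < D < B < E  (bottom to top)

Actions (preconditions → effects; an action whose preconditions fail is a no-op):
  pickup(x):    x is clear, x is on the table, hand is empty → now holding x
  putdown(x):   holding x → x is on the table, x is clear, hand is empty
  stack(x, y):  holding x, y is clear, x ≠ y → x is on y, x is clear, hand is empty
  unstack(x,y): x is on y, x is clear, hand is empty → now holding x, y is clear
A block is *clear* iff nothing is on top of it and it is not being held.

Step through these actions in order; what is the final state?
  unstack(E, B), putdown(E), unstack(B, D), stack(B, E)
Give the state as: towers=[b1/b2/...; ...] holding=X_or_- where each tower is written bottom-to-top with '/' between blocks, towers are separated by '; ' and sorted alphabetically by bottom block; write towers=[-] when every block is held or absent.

step 1 (unstack(E, B)): towers=[C/A/D/B] holding=E
step 2 (putdown(E)): towers=[C/A/D/B; E] holding=-
step 3 (unstack(B, D)): towers=[C/A/D; E] holding=B
step 4 (stack(B, E)): towers=[C/A/D; E/B] holding=-

towers=[C/A/D; E/B] holding=-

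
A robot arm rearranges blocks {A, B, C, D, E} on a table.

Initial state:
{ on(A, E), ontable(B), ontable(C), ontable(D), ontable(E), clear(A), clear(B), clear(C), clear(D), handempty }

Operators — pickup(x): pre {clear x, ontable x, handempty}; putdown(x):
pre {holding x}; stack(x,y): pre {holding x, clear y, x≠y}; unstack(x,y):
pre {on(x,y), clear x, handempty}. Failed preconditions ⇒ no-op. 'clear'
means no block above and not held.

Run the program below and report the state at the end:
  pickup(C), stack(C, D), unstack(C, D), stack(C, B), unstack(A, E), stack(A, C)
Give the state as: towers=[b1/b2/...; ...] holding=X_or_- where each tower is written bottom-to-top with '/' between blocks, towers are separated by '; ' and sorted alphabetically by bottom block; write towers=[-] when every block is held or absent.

step 1 (pickup(C)): towers=[B; D; E/A] holding=C
step 2 (stack(C, D)): towers=[B; D/C; E/A] holding=-
step 3 (unstack(C, D)): towers=[B; D; E/A] holding=C
step 4 (stack(C, B)): towers=[B/C; D; E/A] holding=-
step 5 (unstack(A, E)): towers=[B/C; D; E] holding=A
step 6 (stack(A, C)): towers=[B/C/A; D; E] holding=-

towers=[B/C/A; D; E] holding=-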